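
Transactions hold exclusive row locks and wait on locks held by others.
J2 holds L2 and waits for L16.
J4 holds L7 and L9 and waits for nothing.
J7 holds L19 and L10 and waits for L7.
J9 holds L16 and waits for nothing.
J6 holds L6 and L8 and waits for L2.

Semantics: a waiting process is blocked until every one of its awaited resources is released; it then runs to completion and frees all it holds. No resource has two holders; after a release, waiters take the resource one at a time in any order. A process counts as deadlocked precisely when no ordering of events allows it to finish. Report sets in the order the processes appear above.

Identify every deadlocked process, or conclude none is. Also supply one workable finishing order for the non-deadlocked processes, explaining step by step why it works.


Nothing here is deadlocked.
Key observation: the wait relation is loop-free; peeling off processes with no waits unwinds the whole state.
A valid finishing order for the others: J4, J7, J9, J2, J6.
Walking it through:
  J4: no waits; runs immediately, freeing L7 and L9
  run J7 (all its waits — L7 — are resolved); releases L19 and L10
  J9: no waits; runs immediately, freeing L16
  run J2 (all its waits — L16 — are resolved); releases L2
  run J6 (all its waits — L2 — are resolved); releases L6 and L8


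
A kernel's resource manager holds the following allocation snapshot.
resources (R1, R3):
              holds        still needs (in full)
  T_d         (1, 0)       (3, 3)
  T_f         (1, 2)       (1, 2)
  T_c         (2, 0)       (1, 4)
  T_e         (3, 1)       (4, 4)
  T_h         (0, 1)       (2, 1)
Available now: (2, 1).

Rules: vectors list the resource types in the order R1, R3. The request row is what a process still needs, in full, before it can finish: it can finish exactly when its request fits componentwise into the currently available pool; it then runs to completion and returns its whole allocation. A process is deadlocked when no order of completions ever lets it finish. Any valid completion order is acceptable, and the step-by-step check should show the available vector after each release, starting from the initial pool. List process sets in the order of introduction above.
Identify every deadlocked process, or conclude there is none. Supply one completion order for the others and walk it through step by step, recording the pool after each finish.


No process is deadlocked.
Key observation: T_h leads a chain of completions in which each release enables another process.
One completion order for the rest: T_h, T_f, T_c, T_e, T_d. Verifying each step:
  pool = (2, 1)
  run T_h (needs (2, 1), free (2, 1)); after release of (0, 1) the pool is (2, 2)
  run T_f (needs (1, 2), free (2, 2)); after release of (1, 2) the pool is (3, 4)
  run T_c (needs (1, 4), free (3, 4)); after release of (2, 0) the pool is (5, 4)
  run T_e (needs (4, 4), free (5, 4)); after release of (3, 1) the pool is (8, 5)
  run T_d (needs (3, 3), free (8, 5)); after release of (1, 0) the pool is (9, 5)


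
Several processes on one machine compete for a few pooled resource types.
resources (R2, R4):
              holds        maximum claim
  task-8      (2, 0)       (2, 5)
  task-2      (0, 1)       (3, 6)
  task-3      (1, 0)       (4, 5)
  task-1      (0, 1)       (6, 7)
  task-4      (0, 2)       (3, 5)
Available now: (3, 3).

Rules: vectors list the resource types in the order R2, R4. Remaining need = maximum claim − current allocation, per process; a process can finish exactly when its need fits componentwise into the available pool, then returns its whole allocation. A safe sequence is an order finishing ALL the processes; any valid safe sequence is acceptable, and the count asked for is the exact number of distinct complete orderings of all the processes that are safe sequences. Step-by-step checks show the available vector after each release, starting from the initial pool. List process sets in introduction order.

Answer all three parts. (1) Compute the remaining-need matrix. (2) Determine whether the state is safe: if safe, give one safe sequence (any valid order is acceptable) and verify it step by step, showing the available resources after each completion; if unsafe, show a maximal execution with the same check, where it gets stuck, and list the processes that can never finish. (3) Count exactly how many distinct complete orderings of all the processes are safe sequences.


(1) Outstanding need per process (order R2, R4):
  task-8: (0, 5)
  task-2: (3, 5)
  task-3: (3, 5)
  task-1: (6, 6)
  task-4: (3, 3)
(2) SAFE. One safe sequence: task-4, task-8, task-3, task-2, task-1.
Key observation: at task-4 the run first touches a limit — (3, 3) against (3, 3), exact on a resource it actually requests.
Step-by-step check:
  pool = (3, 3)
  task-4 needs (3, 3) <= (3, 3) -> finishes; pool += (0, 2) = (3, 5)
  task-8 needs (0, 5) <= (3, 5) -> finishes; pool += (2, 0) = (5, 5)
  task-3 needs (3, 5) <= (5, 5) -> finishes; pool += (1, 0) = (6, 5)
  task-2 needs (3, 5) <= (6, 5) -> finishes; pool += (0, 1) = (6, 6)
  task-1 needs (6, 6) <= (6, 6) -> finishes; pool += (0, 1) = (6, 7)
(3) Precisely 6 of the possible complete orderings are safe sequences.


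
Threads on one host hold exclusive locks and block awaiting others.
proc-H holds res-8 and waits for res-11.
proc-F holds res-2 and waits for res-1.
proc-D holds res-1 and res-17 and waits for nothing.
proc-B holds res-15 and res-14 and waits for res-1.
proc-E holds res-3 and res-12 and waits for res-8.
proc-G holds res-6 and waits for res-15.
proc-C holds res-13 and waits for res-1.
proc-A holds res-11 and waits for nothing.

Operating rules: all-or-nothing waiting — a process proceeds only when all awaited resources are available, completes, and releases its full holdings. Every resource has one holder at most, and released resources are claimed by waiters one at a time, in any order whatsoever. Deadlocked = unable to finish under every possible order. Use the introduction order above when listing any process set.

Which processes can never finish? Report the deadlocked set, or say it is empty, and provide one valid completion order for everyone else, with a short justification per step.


No process is deadlocked.
Key observation: every chain of waits terminates; starting from the processes that wait on nothing, all the rest unlock in turn.
One completion order for the rest: proc-D, proc-A, proc-C, proc-B, proc-G, proc-H, proc-F, proc-E.
Check, step by step:
  proc-D waits on nothing -> runs at once and releases res-1 and res-17
  proc-A waits on nothing -> runs at once and releases res-11
  proc-C: everything it awaited (res-1) is free; runs, freeing res-13
  proc-B: everything it awaited (res-1) is free; runs, freeing res-15 and res-14
  proc-G: everything it awaited (res-15) is free; runs, freeing res-6
  proc-H: everything it awaited (res-11) is free; runs, freeing res-8
  proc-F: everything it awaited (res-1) is free; runs, freeing res-2
  proc-E: everything it awaited (res-8) is free; runs, freeing res-3 and res-12


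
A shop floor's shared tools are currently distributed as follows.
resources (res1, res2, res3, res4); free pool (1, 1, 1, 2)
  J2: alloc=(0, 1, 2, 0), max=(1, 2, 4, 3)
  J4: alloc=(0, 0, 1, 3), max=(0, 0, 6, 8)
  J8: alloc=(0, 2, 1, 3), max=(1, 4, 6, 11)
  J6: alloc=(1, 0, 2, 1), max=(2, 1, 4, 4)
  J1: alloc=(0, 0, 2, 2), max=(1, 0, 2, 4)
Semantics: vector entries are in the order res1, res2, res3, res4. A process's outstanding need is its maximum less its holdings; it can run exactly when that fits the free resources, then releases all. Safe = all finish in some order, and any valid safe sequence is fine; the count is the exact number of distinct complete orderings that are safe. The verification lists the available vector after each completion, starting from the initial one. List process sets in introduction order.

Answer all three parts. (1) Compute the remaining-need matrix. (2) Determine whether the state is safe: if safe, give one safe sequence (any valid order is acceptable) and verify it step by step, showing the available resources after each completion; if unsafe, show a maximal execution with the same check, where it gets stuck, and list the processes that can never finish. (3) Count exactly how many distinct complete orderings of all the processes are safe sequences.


(1) Outstanding need per process (order res1, res2, res3, res4):
  J2: (1, 1, 2, 3)
  J4: (0, 0, 5, 5)
  J8: (1, 2, 5, 8)
  J6: (1, 1, 2, 3)
  J1: (1, 0, 0, 2)
(2) SAFE — a valid safe sequence is J1, J6, J4, J2, J8.
Key observation: reading the order forward, J1 is the first process whose need (1, 0, 0, 2) meets the free pool (1, 1, 1, 2) exactly on a resource it requests.
Verifying each step:
  pool = (1, 1, 1, 2)
  J1 needs (1, 0, 0, 2) <= (1, 1, 1, 2) -> finishes; pool += (0, 0, 2, 2) = (1, 1, 3, 4)
  J6 needs (1, 1, 2, 3) <= (1, 1, 3, 4) -> finishes; pool += (1, 0, 2, 1) = (2, 1, 5, 5)
  J4 needs (0, 0, 5, 5) <= (2, 1, 5, 5) -> finishes; pool += (0, 0, 1, 3) = (2, 1, 6, 8)
  J2 needs (1, 1, 2, 3) <= (2, 1, 6, 8) -> finishes; pool += (0, 1, 2, 0) = (2, 2, 8, 8)
  J8 needs (1, 2, 5, 8) <= (2, 2, 8, 8) -> finishes; pool += (0, 2, 1, 3) = (2, 4, 9, 11)
(3) The exact count: 3 of the possible complete orderings are safe sequences.


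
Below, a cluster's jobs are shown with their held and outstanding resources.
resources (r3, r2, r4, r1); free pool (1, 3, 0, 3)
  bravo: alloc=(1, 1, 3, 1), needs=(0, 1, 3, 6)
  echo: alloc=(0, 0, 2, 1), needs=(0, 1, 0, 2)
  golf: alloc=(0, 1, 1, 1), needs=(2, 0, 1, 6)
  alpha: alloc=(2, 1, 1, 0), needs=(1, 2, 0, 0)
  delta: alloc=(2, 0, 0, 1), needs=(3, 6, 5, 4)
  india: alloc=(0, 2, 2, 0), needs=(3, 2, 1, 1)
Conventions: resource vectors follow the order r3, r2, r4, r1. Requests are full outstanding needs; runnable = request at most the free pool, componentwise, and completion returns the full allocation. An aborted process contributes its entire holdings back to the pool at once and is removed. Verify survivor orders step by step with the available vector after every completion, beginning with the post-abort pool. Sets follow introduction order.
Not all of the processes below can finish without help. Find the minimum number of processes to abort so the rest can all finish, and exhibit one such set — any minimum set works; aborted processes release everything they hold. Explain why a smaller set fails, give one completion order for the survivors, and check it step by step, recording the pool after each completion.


The answer: abort golf.
Key observation: bravo was stuck for good until golf gave back (0, 1, 1, 1); in the order shown it finishes at step 5.
No smaller set exists: with zero aborts the deadlock remains.
One survivor order: echo, alpha, india, delta, bravo. Check, step by step (post-abort pool first):
  pool = (1, 4, 1, 4)
  echo: need (0, 1, 0, 2) fits (1, 4, 1, 4); releases (0, 0, 2, 1), pool now (1, 4, 3, 5)
  alpha: need (1, 2, 0, 0) fits (1, 4, 3, 5); releases (2, 1, 1, 0), pool now (3, 5, 4, 5)
  india: need (3, 2, 1, 1) fits (3, 5, 4, 5); releases (0, 2, 2, 0), pool now (3, 7, 6, 5)
  delta: need (3, 6, 5, 4) fits (3, 7, 6, 5); releases (2, 0, 0, 1), pool now (5, 7, 6, 6)
  bravo: need (0, 1, 3, 6) fits (5, 7, 6, 6); releases (1, 1, 3, 1), pool now (6, 8, 9, 7)


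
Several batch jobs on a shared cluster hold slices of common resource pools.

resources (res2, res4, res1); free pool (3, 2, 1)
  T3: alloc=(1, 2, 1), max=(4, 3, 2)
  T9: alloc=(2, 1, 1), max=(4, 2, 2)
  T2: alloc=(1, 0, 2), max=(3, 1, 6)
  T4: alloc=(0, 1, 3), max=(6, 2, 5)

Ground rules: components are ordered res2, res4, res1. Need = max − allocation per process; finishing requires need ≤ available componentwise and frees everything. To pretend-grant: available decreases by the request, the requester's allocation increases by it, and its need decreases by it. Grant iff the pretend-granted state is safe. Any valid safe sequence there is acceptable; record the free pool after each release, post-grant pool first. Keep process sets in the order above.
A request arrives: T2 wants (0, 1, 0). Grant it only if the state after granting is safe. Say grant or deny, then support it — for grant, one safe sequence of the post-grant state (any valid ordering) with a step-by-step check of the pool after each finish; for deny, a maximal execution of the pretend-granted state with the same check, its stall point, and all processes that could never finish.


GRANT — the state after the grant stays safe, e.g. via T3, T9, T4, T2.
Key observation: the transfer keeps a workable pool ((3, 1, 1)); T3 starts the safe sequence.
Check on the post-grant state, step by step:
  pool = (3, 1, 1)
  T3 needs (3, 1, 1) <= (3, 1, 1) -> finishes; pool += (1, 2, 1) = (4, 3, 2)
  T9 needs (2, 1, 1) <= (4, 3, 2) -> finishes; pool += (2, 1, 1) = (6, 4, 3)
  T4 needs (6, 1, 2) <= (6, 4, 3) -> finishes; pool += (0, 1, 3) = (6, 5, 6)
  T2 needs (2, 0, 4) <= (6, 5, 6) -> finishes; pool += (1, 1, 2) = (7, 6, 8)


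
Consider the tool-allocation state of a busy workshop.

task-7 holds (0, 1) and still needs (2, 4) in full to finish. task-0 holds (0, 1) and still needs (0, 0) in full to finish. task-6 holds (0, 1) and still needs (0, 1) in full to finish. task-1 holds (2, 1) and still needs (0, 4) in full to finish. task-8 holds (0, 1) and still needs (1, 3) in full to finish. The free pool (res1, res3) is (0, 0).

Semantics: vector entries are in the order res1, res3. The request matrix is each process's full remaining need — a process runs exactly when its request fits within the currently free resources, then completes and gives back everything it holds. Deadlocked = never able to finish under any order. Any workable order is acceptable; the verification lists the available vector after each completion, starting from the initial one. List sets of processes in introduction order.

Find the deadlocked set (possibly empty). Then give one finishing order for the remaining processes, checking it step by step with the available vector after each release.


Deadlocked: task-7, task-1 and task-8.
Key observation: no order helps: past task-0, task-6, the free pool tops out at (0, 2), below what each blocked process needs in res3.
A valid finishing order for the others: task-0, task-6. Step-by-step check:
  pool = (0, 0)
  task-0: need (0, 0) fits (0, 0); releases (0, 1), pool now (0, 1)
  task-6: need (0, 1) fits (0, 1); releases (0, 1), pool now (0, 2)
None of the blocked processes ever fits:
  task-7 still needs (2, 4) but only (0, 2) is free — short on res1 and res3
  task-1 still needs (0, 4) but only (0, 2) is free — short on res3
  task-8 still needs (1, 3) but only (0, 2) is free — short on res1 and res3


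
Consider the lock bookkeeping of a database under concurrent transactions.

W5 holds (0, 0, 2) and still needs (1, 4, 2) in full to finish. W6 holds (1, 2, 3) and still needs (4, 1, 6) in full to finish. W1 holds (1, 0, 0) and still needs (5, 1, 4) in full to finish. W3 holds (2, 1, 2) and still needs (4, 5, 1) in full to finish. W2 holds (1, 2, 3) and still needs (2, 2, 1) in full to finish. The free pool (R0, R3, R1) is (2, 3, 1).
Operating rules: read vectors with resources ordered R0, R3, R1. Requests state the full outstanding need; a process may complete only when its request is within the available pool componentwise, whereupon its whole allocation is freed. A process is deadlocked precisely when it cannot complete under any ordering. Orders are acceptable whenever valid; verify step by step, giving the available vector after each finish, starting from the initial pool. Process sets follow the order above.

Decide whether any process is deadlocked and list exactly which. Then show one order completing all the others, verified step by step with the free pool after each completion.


Deadlocked: W6, W1 and W3.
Key observation: no order helps: past W2, W5, the free pool tops out at (3, 5, 6), below what each blocked process needs in R0.
The rest can finish in the order W2, W5. Check, step by step:
  pool = (2, 3, 1)
  run W2 (needs (2, 2, 1), free (2, 3, 1)); after release of (1, 2, 3) the pool is (3, 5, 4)
  run W5 (needs (1, 4, 2), free (3, 5, 4)); after release of (0, 0, 2) the pool is (3, 5, 6)
The stuck group stays short no matter what:
  blocked: W6 wants (4, 1, 6), pool (3, 5, 6) — not enough R0
  blocked: W1 wants (5, 1, 4), pool (3, 5, 6) — not enough R0
  blocked: W3 wants (4, 5, 1), pool (3, 5, 6) — not enough R0


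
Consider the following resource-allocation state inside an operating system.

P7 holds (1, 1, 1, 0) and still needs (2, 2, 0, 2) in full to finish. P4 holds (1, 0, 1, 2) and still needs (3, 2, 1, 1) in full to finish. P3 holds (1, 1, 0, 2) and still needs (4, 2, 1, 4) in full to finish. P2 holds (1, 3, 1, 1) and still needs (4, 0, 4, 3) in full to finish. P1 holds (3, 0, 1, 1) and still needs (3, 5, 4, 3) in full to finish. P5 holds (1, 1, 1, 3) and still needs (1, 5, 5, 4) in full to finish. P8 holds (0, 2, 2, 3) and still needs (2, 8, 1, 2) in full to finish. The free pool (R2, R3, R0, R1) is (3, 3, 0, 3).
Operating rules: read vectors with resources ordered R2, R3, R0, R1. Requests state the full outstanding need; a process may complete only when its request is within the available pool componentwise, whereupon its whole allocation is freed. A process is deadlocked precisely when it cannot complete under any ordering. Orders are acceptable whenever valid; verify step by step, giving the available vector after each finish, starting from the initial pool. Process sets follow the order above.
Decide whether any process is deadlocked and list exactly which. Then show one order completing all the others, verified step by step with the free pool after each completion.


The deadlocked set is P2, P1, P5 and P8.
Key observation: after P7, P4, P3 the pool peaks at (6, 5, 2, 7), and each blocked process is short somewhere: P2 on R0; P1 on R0; P5 on R0; P8 on R3.
The rest can finish in the order P7, P4, P3. Step-by-step check:
  pool = (3, 3, 0, 3)
  run P7 (needs (2, 2, 0, 2), free (3, 3, 0, 3)); after release of (1, 1, 1, 0) the pool is (4, 4, 1, 3)
  run P4 (needs (3, 2, 1, 1), free (4, 4, 1, 3)); after release of (1, 0, 1, 2) the pool is (5, 4, 2, 5)
  run P3 (needs (4, 2, 1, 4), free (5, 4, 2, 5)); after release of (1, 1, 0, 2) the pool is (6, 5, 2, 7)
None of the blocked processes ever fits:
  P2 cannot run: need (4, 0, 4, 3) vs free (6, 5, 2, 7) (insufficient R0)
  P1 cannot run: need (3, 5, 4, 3) vs free (6, 5, 2, 7) (insufficient R0)
  P5 cannot run: need (1, 5, 5, 4) vs free (6, 5, 2, 7) (insufficient R0)
  P8 cannot run: need (2, 8, 1, 2) vs free (6, 5, 2, 7) (insufficient R3)


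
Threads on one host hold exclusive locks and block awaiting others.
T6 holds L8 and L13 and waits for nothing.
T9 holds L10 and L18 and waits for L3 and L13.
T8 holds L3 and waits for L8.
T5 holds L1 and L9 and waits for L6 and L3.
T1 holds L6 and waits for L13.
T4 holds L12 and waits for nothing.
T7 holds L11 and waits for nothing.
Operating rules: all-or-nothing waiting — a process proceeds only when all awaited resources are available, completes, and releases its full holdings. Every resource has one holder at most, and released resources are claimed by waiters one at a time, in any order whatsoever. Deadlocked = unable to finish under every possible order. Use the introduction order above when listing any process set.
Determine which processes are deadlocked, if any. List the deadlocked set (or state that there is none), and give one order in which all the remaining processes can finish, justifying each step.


The deadlocked set is empty.
Key observation: the wait graph is acyclic; completion cascades from the unblocked processes through everyone else.
One completion order for the rest: T7, T6, T8, T9, T1, T5, T4.
Check, step by step:
  T7 waits on nothing -> runs at once and releases L11
  T6 waits on nothing -> runs at once and releases L8 and L13
  T8 waits on L8 — all released -> runs and releases L3
  T9 waits on L3 and L13 — all released -> runs and releases L10 and L18
  T1 waits on L13 — all released -> runs and releases L6
  T5 waits on L6 and L3 — all released -> runs and releases L1 and L9
  T4 waits on nothing -> runs at once and releases L12


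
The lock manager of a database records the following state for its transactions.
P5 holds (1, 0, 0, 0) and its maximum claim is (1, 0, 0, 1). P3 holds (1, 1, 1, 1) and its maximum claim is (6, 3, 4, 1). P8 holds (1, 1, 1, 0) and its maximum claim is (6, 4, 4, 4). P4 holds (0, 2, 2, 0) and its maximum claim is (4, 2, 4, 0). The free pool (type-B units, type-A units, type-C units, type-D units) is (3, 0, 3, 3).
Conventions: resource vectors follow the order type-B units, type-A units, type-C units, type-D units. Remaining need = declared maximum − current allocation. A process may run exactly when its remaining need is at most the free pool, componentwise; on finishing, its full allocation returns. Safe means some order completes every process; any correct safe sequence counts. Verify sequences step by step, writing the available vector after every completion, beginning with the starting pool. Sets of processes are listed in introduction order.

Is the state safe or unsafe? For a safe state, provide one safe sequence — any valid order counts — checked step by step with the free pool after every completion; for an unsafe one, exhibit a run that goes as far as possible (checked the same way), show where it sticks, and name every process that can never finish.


The state is UNSAFE.
Key observation: no order helps: past P5, P4, the free pool tops out at (4, 2, 5, 3), below what each blocked process needs in type-B units.
Going as far as possible: P5, P4; after that, nothing fits. Verifying each step:
  pool = (3, 0, 3, 3)
  run P5 (needs (0, 0, 0, 1), free (3, 0, 3, 3)); after release of (1, 0, 0, 0) the pool is (4, 0, 3, 3)
  run P4 (needs (4, 0, 2, 0), free (4, 0, 3, 3)); after release of (0, 2, 2, 0) the pool is (4, 2, 5, 3)
  P3 still needs (5, 2, 3, 0) but only (4, 2, 5, 3) is free — short on type-B units
  P8 still needs (5, 3, 3, 4) but only (4, 2, 5, 3) is free — short on type-B units, type-A units and type-D units
Never able to finish: P3 and P8.


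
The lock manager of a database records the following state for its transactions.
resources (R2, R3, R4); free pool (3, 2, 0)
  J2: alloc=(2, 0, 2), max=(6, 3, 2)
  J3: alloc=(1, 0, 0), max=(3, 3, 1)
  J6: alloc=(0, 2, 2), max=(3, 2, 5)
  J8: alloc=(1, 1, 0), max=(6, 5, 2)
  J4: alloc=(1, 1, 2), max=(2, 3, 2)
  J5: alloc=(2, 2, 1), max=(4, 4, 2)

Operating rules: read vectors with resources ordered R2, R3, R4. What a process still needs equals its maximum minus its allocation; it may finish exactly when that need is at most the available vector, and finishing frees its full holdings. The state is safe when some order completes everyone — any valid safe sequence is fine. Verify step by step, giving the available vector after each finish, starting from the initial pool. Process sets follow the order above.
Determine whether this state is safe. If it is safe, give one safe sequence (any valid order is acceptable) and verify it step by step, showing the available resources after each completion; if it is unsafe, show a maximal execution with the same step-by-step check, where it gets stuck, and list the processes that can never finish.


SAFE — a valid safe sequence is J4, J3, J5, J6, J2, J8.
Key observation: the first exact fit in this order is J4 — it needs (1, 2, 0) with (3, 2, 0) free, meeting a requested resource to the last unit.
Check, step by step:
  pool = (3, 2, 0)
  run J4 (needs (1, 2, 0), free (3, 2, 0)); after release of (1, 1, 2) the pool is (4, 3, 2)
  run J3 (needs (2, 3, 1), free (4, 3, 2)); after release of (1, 0, 0) the pool is (5, 3, 2)
  run J5 (needs (2, 2, 1), free (5, 3, 2)); after release of (2, 2, 1) the pool is (7, 5, 3)
  run J6 (needs (3, 0, 3), free (7, 5, 3)); after release of (0, 2, 2) the pool is (7, 7, 5)
  run J2 (needs (4, 3, 0), free (7, 7, 5)); after release of (2, 0, 2) the pool is (9, 7, 7)
  run J8 (needs (5, 4, 2), free (9, 7, 7)); after release of (1, 1, 0) the pool is (10, 8, 7)


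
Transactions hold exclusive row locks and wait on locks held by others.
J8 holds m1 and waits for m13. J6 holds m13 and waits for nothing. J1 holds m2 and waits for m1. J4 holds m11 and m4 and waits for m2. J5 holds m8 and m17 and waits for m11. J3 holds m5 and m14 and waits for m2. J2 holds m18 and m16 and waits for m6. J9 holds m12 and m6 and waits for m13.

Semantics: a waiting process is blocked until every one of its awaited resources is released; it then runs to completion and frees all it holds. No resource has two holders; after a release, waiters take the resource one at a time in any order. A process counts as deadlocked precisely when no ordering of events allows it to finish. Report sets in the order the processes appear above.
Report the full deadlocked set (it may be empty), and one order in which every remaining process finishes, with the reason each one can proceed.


The deadlocked set is empty.
Key observation: there is no circular wait here — follow any chain and it reaches a process that is free to run now.
The rest can finish in the order J6, J9, J8, J1, J4, J3, J5, J2.
Verifying each step:
  run J6 (it waits on nothing); releases m13
  run J9 (all its waits — m13 — are resolved); releases m12 and m6
  run J8 (all its waits — m13 — are resolved); releases m1
  run J1 (all its waits — m1 — are resolved); releases m2
  run J4 (all its waits — m2 — are resolved); releases m11 and m4
  run J3 (all its waits — m2 — are resolved); releases m5 and m14
  run J5 (all its waits — m11 — are resolved); releases m8 and m17
  run J2 (all its waits — m6 — are resolved); releases m18 and m16


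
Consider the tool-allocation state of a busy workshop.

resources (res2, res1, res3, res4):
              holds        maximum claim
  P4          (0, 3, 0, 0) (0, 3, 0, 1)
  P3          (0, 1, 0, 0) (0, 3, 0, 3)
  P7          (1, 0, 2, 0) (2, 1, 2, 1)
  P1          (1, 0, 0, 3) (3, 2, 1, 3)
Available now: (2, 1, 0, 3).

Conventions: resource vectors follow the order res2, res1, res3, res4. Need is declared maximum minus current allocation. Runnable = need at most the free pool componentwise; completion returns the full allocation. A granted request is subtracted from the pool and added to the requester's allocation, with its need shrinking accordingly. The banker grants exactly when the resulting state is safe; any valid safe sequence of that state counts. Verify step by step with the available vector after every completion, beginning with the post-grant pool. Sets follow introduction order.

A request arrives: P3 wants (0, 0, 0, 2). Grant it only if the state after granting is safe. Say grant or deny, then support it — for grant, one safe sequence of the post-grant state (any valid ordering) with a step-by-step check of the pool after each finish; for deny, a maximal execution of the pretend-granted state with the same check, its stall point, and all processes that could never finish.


GRANT. The post-grant state is safe; one safe sequence: P4, P7, P1, P3.
Key observation: even at the reduced pool (2, 1, 0, 1), P4 fits immediately, so safety survives the grant.
Step-by-step check of the post-grant state:
  pool = (2, 1, 0, 1)
  P4 needs (0, 0, 0, 1) <= (2, 1, 0, 1) -> finishes; pool += (0, 3, 0, 0) = (2, 4, 0, 1)
  P7 needs (1, 1, 0, 1) <= (2, 4, 0, 1) -> finishes; pool += (1, 0, 2, 0) = (3, 4, 2, 1)
  P1 needs (2, 2, 1, 0) <= (3, 4, 2, 1) -> finishes; pool += (1, 0, 0, 3) = (4, 4, 2, 4)
  P3 needs (0, 2, 0, 1) <= (4, 4, 2, 4) -> finishes; pool += (0, 1, 0, 2) = (4, 5, 2, 6)


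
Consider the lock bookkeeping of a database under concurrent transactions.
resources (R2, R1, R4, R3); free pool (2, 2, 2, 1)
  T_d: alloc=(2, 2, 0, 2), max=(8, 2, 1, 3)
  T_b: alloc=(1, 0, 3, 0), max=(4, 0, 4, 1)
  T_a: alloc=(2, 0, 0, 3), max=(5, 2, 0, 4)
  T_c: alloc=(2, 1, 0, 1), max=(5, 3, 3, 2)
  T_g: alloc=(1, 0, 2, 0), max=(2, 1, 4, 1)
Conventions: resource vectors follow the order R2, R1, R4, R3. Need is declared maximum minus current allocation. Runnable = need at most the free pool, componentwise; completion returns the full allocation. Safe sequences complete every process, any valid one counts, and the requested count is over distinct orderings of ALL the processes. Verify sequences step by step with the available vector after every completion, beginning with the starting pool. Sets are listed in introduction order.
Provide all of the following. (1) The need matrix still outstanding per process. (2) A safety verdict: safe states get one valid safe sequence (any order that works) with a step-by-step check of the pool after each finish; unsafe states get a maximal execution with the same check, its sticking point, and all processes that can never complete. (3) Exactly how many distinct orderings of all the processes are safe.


(1) Remaining need (order R2, R1, R4, R3):
  T_d: (6, 0, 1, 1)
  T_b: (3, 0, 1, 1)
  T_a: (3, 2, 0, 1)
  T_c: (3, 2, 3, 1)
  T_g: (1, 1, 2, 1)
(2) The state is SAFE; one workable sequence: T_g, T_a, T_b, T_c, T_d.
Key observation: at T_g the run first touches a limit — (1, 1, 2, 1) against (2, 2, 2, 1), exact on a resource it actually requests.
Check, step by step:
  pool = (2, 2, 2, 1)
  run T_g (needs (1, 1, 2, 1), free (2, 2, 2, 1)); after release of (1, 0, 2, 0) the pool is (3, 2, 4, 1)
  run T_a (needs (3, 2, 0, 1), free (3, 2, 4, 1)); after release of (2, 0, 0, 3) the pool is (5, 2, 4, 4)
  run T_b (needs (3, 0, 1, 1), free (5, 2, 4, 4)); after release of (1, 0, 3, 0) the pool is (6, 2, 7, 4)
  run T_c (needs (3, 2, 3, 1), free (6, 2, 7, 4)); after release of (2, 1, 0, 1) the pool is (8, 3, 7, 5)
  run T_d (needs (6, 0, 1, 1), free (8, 3, 7, 5)); after release of (2, 2, 0, 2) the pool is (10, 5, 7, 7)
(3) Exactly 12 of the possible complete orderings are safe sequences.


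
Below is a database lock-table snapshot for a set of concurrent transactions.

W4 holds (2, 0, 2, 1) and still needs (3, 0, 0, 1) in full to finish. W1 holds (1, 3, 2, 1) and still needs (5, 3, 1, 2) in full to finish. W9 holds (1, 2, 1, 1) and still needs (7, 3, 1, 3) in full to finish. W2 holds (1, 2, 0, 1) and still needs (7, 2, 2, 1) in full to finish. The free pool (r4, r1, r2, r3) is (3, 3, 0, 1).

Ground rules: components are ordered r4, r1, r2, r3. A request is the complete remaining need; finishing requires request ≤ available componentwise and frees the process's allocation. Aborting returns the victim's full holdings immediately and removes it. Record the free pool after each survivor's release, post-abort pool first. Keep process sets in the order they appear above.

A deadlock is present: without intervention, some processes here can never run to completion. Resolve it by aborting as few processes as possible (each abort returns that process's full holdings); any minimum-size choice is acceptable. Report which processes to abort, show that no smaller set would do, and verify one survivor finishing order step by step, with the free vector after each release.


Minimum abort set: W9.
Key observation: the returned (1, 2, 1, 1) from W9 is what brings W2 — unrunnable before, under any order — into play at step 3.
Minimality: the empty abort set fails — the state is deadlocked as it stands.
The survivors complete as W4, W1, W2. Walking it through (starting from the post-abort pool):
  pool = (4, 5, 1, 2)
  run W4 (needs (3, 0, 0, 1), free (4, 5, 1, 2)); after release of (2, 0, 2, 1) the pool is (6, 5, 3, 3)
  run W1 (needs (5, 3, 1, 2), free (6, 5, 3, 3)); after release of (1, 3, 2, 1) the pool is (7, 8, 5, 4)
  run W2 (needs (7, 2, 2, 1), free (7, 8, 5, 4)); after release of (1, 2, 0, 1) the pool is (8, 10, 5, 5)


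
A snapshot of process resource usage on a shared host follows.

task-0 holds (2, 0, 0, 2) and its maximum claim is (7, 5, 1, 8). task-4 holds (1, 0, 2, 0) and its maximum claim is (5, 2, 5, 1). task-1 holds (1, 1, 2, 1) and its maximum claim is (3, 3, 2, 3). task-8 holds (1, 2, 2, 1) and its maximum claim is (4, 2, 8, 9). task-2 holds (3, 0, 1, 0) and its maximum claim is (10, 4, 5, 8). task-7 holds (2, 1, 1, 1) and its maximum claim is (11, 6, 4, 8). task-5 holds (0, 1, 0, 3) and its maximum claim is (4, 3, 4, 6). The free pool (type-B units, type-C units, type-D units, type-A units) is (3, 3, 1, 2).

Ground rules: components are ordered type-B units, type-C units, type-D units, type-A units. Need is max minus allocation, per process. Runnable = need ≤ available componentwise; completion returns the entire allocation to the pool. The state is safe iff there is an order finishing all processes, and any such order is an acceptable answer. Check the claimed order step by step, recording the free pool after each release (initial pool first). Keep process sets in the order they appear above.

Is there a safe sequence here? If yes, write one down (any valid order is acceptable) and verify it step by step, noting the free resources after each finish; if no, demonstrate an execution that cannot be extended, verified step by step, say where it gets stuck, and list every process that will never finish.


The state is SAFE; one workable sequence: task-1, task-4, task-5, task-0, task-2, task-7, task-8.
Key observation: the first exact fit in this order is task-1 — it needs (2, 2, 0, 2) with (3, 3, 1, 2) free, meeting a requested resource to the last unit.
Check, step by step:
  pool = (3, 3, 1, 2)
  task-1: need (2, 2, 0, 2) fits (3, 3, 1, 2); releases (1, 1, 2, 1), pool now (4, 4, 3, 3)
  task-4: need (4, 2, 3, 1) fits (4, 4, 3, 3); releases (1, 0, 2, 0), pool now (5, 4, 5, 3)
  task-5: need (4, 2, 4, 3) fits (5, 4, 5, 3); releases (0, 1, 0, 3), pool now (5, 5, 5, 6)
  task-0: need (5, 5, 1, 6) fits (5, 5, 5, 6); releases (2, 0, 0, 2), pool now (7, 5, 5, 8)
  task-2: need (7, 4, 4, 8) fits (7, 5, 5, 8); releases (3, 0, 1, 0), pool now (10, 5, 6, 8)
  task-7: need (9, 5, 3, 7) fits (10, 5, 6, 8); releases (2, 1, 1, 1), pool now (12, 6, 7, 9)
  task-8: need (3, 0, 6, 8) fits (12, 6, 7, 9); releases (1, 2, 2, 1), pool now (13, 8, 9, 10)


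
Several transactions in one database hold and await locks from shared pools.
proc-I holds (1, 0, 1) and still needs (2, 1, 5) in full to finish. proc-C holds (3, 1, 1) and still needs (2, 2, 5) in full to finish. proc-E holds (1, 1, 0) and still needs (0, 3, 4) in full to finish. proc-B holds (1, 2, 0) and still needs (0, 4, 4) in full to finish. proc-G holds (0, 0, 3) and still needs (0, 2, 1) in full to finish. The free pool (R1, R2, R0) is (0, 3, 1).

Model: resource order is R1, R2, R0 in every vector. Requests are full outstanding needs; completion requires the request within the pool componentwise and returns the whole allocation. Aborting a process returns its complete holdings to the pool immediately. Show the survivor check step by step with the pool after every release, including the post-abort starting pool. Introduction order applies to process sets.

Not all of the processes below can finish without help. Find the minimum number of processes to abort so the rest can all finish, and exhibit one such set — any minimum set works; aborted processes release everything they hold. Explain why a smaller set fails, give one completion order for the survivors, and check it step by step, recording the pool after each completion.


The answer: abort proc-I.
Key observation: no ordering could ever have run proc-C before the abort of proc-I; with (1, 0, 1) back in the pool it fits at step 3.
No smaller set exists: with zero aborts the deadlock remains.
The survivors complete as proc-G, proc-E, proc-C, proc-B. Verifying each step (starting from the post-abort pool):
  pool = (1, 3, 2)
  proc-G: need (0, 2, 1) fits (1, 3, 2); releases (0, 0, 3), pool now (1, 3, 5)
  proc-E: need (0, 3, 4) fits (1, 3, 5); releases (1, 1, 0), pool now (2, 4, 5)
  proc-C: need (2, 2, 5) fits (2, 4, 5); releases (3, 1, 1), pool now (5, 5, 6)
  proc-B: need (0, 4, 4) fits (5, 5, 6); releases (1, 2, 0), pool now (6, 7, 6)


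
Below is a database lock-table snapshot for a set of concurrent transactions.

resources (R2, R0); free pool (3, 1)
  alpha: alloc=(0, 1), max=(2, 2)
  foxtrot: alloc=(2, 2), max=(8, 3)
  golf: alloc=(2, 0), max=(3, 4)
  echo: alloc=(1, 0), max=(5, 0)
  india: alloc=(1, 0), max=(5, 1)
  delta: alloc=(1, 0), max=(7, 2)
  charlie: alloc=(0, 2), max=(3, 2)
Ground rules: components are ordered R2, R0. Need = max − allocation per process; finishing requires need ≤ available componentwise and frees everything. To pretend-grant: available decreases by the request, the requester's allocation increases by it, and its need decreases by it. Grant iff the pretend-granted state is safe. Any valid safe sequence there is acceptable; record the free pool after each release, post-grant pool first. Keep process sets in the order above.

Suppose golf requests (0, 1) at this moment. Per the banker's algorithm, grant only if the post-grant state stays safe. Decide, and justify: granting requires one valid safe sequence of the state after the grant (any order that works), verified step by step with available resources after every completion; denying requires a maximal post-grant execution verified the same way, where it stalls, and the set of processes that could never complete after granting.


GRANT: granting preserves safety; a valid post-grant sequence is charlie, alpha, golf, echo, delta, foxtrot, india.
Key observation: the grant leaves (3, 0) free — enough for charlie, whose release restarts the cascade.
Check on the post-grant state, step by step:
  pool = (3, 0)
  charlie needs (3, 0) <= (3, 0) -> finishes; pool += (0, 2) = (3, 2)
  alpha needs (2, 1) <= (3, 2) -> finishes; pool += (0, 1) = (3, 3)
  golf needs (1, 3) <= (3, 3) -> finishes; pool += (2, 1) = (5, 4)
  echo needs (4, 0) <= (5, 4) -> finishes; pool += (1, 0) = (6, 4)
  delta needs (6, 2) <= (6, 4) -> finishes; pool += (1, 0) = (7, 4)
  foxtrot needs (6, 1) <= (7, 4) -> finishes; pool += (2, 2) = (9, 6)
  india needs (4, 1) <= (9, 6) -> finishes; pool += (1, 0) = (10, 6)


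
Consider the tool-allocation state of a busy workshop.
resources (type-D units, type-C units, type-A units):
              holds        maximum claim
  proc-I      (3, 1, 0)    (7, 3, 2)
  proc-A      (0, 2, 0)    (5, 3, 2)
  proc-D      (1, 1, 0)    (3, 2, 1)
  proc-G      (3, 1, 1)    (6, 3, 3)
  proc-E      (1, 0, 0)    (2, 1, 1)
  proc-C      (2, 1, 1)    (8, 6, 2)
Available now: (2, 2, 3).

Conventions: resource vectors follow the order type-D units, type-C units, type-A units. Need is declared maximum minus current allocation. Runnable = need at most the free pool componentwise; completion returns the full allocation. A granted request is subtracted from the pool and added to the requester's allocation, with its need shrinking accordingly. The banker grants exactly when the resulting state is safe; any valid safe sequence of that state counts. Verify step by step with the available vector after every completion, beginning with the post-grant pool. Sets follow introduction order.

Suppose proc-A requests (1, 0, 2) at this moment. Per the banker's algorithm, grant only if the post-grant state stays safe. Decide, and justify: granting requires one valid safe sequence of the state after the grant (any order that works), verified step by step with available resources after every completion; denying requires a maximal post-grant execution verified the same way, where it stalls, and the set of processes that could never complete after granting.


DENY: after the grant no complete ordering would exist.
Key observation: after proc-E, proc-D the pool peaks at (3, 3, 1), and each blocked process is short somewhere: proc-I on type-D units, type-A units; proc-A on type-D units; proc-G on type-A units; proc-C on type-D units, type-C units.
After a pretend grant, a maximal execution: proc-E, proc-D — then nothing else fits. Step-by-step check:
  pool = (1, 2, 1)
  proc-E needs (1, 1, 1) <= (1, 2, 1) -> finishes; pool += (1, 0, 0) = (2, 2, 1)
  proc-D needs (2, 1, 1) <= (2, 2, 1) -> finishes; pool += (1, 1, 0) = (3, 3, 1)
  blocked: proc-I wants (4, 2, 2), pool (3, 3, 1) — not enough type-D units and type-A units
  blocked: proc-A wants (4, 1, 0), pool (3, 3, 1) — not enough type-D units
  blocked: proc-G wants (3, 2, 2), pool (3, 3, 1) — not enough type-A units
  blocked: proc-C wants (6, 5, 1), pool (3, 3, 1) — not enough type-D units and type-C units
Processes that could never finish after the grant: proc-I, proc-A, proc-G and proc-C.
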